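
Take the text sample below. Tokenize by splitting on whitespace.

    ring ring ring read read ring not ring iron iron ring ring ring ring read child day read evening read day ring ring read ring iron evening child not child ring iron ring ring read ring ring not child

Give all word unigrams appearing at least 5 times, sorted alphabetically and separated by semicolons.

read; ring

Unigram counts meeting the condition (at least 5 times):
  read: 7
  ring: 17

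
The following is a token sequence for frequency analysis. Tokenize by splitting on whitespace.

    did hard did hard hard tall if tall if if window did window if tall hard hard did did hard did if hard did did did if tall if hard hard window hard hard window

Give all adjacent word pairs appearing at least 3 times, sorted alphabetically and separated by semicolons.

did did; did hard; hard did; hard hard; if tall; tall if

Bigram counts meeting the condition (at least 3 times):
  did did: 3
  did hard: 3
  hard did: 4
  hard hard: 4
  if tall: 3
  tall if: 3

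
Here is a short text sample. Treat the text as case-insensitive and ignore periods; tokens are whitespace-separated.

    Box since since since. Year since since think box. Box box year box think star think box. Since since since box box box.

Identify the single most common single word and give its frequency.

Unigram frequencies (highest first):
  box: 9
  since: 8
  think: 3
  year: 2
  star: 1

"box", 9 times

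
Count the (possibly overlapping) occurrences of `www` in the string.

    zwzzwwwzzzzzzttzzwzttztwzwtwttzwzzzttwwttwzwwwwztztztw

3

Sliding a length-3 window over the 54 characters (52 positions):
  position 5–7: www
  position 44–46: www
  position 45–47: www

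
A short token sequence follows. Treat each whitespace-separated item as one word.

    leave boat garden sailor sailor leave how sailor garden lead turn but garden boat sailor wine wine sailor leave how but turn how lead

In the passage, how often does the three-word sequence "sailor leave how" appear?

2

Scanning the 22 overlapping trigram windows for "sailor leave how":
  position 5–7: sailor leave how
  position 18–20: sailor leave how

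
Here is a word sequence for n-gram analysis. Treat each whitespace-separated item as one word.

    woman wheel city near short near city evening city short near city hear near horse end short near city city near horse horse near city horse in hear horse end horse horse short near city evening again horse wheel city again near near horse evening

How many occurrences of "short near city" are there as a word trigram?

4

Scanning the 43 overlapping trigram windows for "short near city":
  position 5–7: short near city
  position 10–12: short near city
  position 17–19: short near city
  position 33–35: short near city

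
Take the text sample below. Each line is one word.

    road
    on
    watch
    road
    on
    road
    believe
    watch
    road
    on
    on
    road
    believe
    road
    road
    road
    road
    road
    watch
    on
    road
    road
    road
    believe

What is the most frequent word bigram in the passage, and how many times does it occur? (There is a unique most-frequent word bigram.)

Bigram frequencies (highest first):
  road road: 6
  road on: 3
  on road: 3
  road believe: 3
  watch road: 2
  on watch: 1
  … (5 more, each ≤ 1)

"road road", 6 times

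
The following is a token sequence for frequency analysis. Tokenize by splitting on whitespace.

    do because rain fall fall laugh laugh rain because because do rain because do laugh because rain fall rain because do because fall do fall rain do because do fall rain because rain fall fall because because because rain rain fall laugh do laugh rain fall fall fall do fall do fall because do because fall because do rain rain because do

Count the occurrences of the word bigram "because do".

7

Scanning the 61 overlapping bigram windows for "because do":
  position 10–11: because do
  position 13–14: because do
  position 20–21: because do
  position 28–29: because do
  position 53–54: because do
  position 57–58: because do
  position 61–62: because do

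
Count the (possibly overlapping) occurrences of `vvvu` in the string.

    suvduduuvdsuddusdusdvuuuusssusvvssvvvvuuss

Sliding a length-4 window over the 42 characters (39 positions):
  position 36–39: vvvu

1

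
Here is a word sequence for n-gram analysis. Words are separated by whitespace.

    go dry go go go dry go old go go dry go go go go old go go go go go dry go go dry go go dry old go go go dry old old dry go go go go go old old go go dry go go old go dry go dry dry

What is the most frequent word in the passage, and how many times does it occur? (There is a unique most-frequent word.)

Unigram frequencies (highest first):
  go: 34
  dry: 12
  old: 8

"go", 34 times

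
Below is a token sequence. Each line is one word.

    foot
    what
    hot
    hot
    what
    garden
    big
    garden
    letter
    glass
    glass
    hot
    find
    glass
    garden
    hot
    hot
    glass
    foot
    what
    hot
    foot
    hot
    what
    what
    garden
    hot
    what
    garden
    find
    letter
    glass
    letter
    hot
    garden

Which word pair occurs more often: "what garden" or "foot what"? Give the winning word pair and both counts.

"what garden": 3 occurrences
"foot what": 2 occurrences

"what garden" (3 vs 2)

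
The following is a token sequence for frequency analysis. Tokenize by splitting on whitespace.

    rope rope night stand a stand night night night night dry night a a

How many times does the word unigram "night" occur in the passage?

Scanning the 14 tokens for "night":
  position 3: night
  position 7: night
  position 8: night
  position 9: night
  position 10: night
  position 12: night

6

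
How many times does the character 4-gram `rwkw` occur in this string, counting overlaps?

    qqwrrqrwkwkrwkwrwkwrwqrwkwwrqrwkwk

5

Sliding a length-4 window over the 34 characters (31 positions):
  position 7–10: rwkw
  position 12–15: rwkw
  position 16–19: rwkw
  position 23–26: rwkw
  position 30–33: rwkw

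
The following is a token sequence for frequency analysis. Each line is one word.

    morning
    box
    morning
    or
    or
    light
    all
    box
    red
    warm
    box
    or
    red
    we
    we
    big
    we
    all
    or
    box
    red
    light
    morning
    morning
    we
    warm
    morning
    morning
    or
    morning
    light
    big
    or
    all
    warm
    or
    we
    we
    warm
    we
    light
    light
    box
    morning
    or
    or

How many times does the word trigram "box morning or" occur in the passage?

Scanning the 44 overlapping trigram windows for "box morning or":
  position 2–4: box morning or
  position 43–45: box morning or

2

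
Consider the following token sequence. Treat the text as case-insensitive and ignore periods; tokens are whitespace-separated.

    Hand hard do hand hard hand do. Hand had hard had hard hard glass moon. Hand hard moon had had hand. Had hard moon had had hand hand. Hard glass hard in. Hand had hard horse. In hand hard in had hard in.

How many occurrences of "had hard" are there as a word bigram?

Scanning the 42 overlapping bigram windows for "had hard":
  position 9–10: had hard
  position 11–12: had hard
  position 22–23: had hard
  position 34–35: had hard
  position 41–42: had hard

5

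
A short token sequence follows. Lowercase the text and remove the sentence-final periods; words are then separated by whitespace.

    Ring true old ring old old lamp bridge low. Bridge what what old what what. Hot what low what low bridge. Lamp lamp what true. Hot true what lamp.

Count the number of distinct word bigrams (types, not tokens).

29 tokens → 28 bigram windows in total.
Repeated bigrams (each contributes count−1 duplicates):
  low bridge: 2
  what low: 2
  what what: 2
3 duplicate windows → 28 − 3 = 25 distinct.

25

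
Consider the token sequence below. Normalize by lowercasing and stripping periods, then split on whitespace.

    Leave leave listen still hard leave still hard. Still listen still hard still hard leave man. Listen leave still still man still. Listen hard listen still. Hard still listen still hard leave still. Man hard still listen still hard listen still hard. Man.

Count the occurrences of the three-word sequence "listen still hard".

6

Scanning the 41 overlapping trigram windows for "listen still hard":
  position 3–5: listen still hard
  position 10–12: listen still hard
  position 25–27: listen still hard
  position 29–31: listen still hard
  position 37–39: listen still hard
  position 40–42: listen still hard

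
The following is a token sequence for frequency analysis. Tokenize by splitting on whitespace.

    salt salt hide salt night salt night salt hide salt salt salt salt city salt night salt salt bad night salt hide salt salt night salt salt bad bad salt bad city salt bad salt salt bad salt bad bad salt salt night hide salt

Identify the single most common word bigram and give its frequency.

"salt salt", 9 times

Bigram frequencies (highest first):
  salt salt: 9
  salt bad: 6
  salt night: 5
  night salt: 5
  hide salt: 4
  bad salt: 4
  … (7 more, each ≤ 3)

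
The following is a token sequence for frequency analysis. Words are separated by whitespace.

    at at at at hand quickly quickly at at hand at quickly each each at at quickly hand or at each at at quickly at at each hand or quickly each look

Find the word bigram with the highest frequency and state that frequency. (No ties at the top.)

"at at", 7 times

Bigram frequencies (highest first):
  at at: 7
  at quickly: 3
  at hand: 2
  quickly at: 2
  quickly each: 2
  each at: 2
  … (11 more, each ≤ 2)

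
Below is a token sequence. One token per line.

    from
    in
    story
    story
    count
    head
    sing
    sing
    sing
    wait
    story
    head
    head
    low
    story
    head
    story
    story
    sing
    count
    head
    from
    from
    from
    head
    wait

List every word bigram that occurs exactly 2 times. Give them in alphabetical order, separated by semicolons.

Bigram counts meeting the condition (exactly 2 times):
  count head: 2
  from from: 2
  sing sing: 2
  story head: 2
  story story: 2

count head; from from; sing sing; story head; story story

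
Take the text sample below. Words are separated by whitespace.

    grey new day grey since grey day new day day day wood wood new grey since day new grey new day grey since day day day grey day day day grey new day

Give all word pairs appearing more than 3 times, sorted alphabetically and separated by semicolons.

day day; day grey; new day

Bigram counts meeting the condition (more than 3 times):
  day day: 6
  day grey: 4
  new day: 4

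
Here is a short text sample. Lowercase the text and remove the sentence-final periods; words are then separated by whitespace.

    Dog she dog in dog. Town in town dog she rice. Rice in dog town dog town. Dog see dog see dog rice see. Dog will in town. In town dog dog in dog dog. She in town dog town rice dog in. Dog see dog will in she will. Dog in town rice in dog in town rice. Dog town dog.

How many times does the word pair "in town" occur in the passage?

Scanning the 61 overlapping bigram windows for "in town":
  position 7–8: in town
  position 27–28: in town
  position 29–30: in town
  position 37–38: in town
  position 52–53: in town
  position 57–58: in town

6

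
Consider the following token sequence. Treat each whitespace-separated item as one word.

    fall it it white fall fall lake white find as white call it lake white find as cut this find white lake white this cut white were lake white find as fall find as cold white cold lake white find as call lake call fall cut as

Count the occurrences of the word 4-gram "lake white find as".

Scanning the 44 overlapping 4-gram windows for "lake white find as":
  position 7–10: lake white find as
  position 14–17: lake white find as
  position 28–31: lake white find as
  position 38–41: lake white find as

4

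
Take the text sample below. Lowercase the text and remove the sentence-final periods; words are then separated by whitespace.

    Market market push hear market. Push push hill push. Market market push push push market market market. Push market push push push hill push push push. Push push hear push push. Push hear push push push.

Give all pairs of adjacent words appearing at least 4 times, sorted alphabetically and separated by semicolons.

Bigram counts meeting the condition (at least 4 times):
  market market: 4
  market push: 5
  push push: 13

market market; market push; push push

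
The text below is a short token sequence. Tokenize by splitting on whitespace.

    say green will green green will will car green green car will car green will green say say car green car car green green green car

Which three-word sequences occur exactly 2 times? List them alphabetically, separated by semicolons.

car green green; green green car; green will green; will car green

Trigram counts meeting the condition (exactly 2 times):
  car green green: 2
  green green car: 2
  green will green: 2
  will car green: 2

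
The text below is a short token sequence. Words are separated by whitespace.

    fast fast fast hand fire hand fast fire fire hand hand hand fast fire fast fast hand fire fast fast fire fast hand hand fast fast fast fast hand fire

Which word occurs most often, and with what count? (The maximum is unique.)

"fast", 14 times

Unigram frequencies (highest first):
  fast: 14
  hand: 9
  fire: 7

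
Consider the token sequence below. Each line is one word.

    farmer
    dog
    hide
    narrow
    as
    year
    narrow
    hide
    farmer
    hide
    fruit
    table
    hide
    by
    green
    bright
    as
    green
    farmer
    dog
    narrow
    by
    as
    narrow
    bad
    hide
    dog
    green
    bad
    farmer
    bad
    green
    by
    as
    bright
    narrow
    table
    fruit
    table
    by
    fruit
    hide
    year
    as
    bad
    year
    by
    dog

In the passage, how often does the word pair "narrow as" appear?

Scanning the 47 overlapping bigram windows for "narrow as":
  position 4–5: narrow as

1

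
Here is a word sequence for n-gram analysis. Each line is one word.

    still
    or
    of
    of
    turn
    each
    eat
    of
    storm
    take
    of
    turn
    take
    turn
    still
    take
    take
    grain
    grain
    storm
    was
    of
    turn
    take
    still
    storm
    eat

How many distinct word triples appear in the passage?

27 tokens → 25 trigram windows in total.
Repeated trigrams (each contributes count−1 duplicates):
  of turn take: 2
1 duplicate windows → 25 − 1 = 24 distinct.

24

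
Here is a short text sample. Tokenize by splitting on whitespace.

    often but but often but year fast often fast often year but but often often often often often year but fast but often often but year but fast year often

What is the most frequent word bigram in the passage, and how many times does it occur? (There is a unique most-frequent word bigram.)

"often often", 5 times

Bigram frequencies (highest first):
  often often: 5
  often but: 3
  but often: 3
  year but: 3
  but but: 2
  but year: 2
  … (8 more, each ≤ 2)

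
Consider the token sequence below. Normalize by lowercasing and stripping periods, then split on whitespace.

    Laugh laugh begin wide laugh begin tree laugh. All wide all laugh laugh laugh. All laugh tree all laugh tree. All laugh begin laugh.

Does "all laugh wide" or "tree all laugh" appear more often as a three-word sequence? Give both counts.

"all laugh wide": 0 occurrences
"tree all laugh": 2 occurrences

"tree all laugh" (2 vs 0)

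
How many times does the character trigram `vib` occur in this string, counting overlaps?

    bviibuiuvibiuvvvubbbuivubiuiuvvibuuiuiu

2

Sliding a length-3 window over the 39 characters (37 positions):
  position 9–11: vib
  position 31–33: vib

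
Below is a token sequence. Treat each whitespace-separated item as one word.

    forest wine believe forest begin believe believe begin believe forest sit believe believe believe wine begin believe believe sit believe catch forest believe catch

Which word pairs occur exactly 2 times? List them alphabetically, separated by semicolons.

believe catch; believe forest; sit believe

Bigram counts meeting the condition (exactly 2 times):
  believe catch: 2
  believe forest: 2
  sit believe: 2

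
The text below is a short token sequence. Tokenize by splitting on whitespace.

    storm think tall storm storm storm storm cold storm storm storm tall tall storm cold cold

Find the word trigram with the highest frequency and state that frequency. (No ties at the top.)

Trigram frequencies (highest first):
  storm storm storm: 3
  storm think tall: 1
  think tall storm: 1
  tall storm storm: 1
  storm storm cold: 1
  storm cold storm: 1
  … (6 more, each ≤ 1)

"storm storm storm", 3 times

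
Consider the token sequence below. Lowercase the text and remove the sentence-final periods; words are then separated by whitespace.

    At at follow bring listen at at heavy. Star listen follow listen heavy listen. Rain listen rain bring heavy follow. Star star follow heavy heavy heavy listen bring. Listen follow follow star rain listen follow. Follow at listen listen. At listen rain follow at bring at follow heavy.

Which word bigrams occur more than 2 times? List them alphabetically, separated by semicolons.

listen follow; listen rain

Bigram counts meeting the condition (more than 2 times):
  listen follow: 3
  listen rain: 3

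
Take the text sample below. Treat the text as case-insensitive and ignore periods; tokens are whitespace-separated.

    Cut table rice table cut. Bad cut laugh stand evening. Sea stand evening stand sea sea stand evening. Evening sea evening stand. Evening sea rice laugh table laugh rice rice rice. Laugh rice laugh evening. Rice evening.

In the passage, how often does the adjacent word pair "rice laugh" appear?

3

Scanning the 36 overlapping bigram windows for "rice laugh":
  position 25–26: rice laugh
  position 31–32: rice laugh
  position 33–34: rice laugh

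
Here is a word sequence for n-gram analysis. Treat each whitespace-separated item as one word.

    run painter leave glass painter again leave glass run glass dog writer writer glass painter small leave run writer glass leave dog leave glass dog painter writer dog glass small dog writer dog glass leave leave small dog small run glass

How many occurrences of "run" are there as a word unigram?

Scanning the 41 tokens for "run":
  position 1: run
  position 9: run
  position 18: run
  position 40: run

4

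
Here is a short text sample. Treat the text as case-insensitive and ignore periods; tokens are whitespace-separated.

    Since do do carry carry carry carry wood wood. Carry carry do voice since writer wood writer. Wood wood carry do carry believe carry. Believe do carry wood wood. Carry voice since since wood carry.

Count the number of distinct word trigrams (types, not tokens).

29

35 tokens → 33 trigram windows in total.
Repeated trigrams (each contributes count−1 duplicates):
  wood wood carry: 3
  carry carry carry: 2
  carry wood wood: 2
4 duplicate windows → 33 − 4 = 29 distinct.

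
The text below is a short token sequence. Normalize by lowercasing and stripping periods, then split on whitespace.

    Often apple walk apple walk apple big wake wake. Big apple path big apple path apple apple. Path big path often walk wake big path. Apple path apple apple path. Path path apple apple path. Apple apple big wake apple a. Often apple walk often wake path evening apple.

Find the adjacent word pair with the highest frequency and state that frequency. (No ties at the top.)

"apple path", 6 times

Bigram frequencies (highest first):
  apple path: 6
  path apple: 5
  apple apple: 4
  apple walk: 3
  often apple: 2
  walk apple: 2
  … (19 more, each ≤ 2)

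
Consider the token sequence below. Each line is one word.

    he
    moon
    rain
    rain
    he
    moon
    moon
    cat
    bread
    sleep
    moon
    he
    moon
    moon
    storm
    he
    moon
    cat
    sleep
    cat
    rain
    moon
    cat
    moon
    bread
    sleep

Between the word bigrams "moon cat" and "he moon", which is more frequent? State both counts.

"he moon" (4 vs 3)

"moon cat": 3 occurrences
"he moon": 4 occurrences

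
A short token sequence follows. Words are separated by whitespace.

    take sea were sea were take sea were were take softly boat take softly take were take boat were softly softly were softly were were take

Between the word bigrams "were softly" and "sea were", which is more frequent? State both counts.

"were softly": 2 occurrences
"sea were": 3 occurrences

"sea were" (3 vs 2)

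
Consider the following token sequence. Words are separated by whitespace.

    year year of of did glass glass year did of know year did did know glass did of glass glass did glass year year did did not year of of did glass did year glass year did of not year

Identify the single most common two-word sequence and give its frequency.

Bigram frequencies (highest first):
  year did: 4
  did glass: 3
  glass year: 3
  did of: 3
  glass did: 3
  year year: 2
  … (15 more, each ≤ 2)

"year did", 4 times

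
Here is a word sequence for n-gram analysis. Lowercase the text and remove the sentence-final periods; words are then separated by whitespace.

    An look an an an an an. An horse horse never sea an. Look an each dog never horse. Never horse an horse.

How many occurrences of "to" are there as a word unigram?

0

Scanning the 23 tokens for "to":
  (none found)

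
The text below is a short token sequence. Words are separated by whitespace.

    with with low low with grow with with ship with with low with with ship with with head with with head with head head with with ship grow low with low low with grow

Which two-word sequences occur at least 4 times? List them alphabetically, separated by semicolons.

low with; with with

Bigram counts meeting the condition (at least 4 times):
  low with: 4
  with with: 7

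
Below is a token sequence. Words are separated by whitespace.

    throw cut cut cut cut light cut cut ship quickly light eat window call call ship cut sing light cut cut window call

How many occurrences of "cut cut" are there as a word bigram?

Scanning the 22 overlapping bigram windows for "cut cut":
  position 2–3: cut cut
  position 3–4: cut cut
  position 4–5: cut cut
  position 7–8: cut cut
  position 20–21: cut cut

5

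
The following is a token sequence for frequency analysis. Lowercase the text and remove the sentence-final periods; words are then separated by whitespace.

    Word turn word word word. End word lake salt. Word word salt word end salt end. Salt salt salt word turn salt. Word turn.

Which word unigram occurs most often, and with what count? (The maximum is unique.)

Unigram frequencies (highest first):
  word: 10
  salt: 7
  turn: 3
  end: 3
  lake: 1

"word", 10 times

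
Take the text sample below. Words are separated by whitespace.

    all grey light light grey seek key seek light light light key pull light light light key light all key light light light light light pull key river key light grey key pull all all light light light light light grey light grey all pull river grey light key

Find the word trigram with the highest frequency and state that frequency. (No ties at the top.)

Trigram frequencies (highest first):
  light light light: 8
  light light grey: 2
  light light key: 2
  all grey light: 1
  grey light light: 1
  light grey seek: 1
  … (32 more, each ≤ 1)

"light light light", 8 times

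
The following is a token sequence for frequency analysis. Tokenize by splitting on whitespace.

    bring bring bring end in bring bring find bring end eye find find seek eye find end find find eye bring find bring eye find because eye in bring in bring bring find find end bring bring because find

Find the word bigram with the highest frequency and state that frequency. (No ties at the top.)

Bigram frequencies (highest first):
  bring bring: 5
  in bring: 3
  bring find: 3
  eye find: 3
  find find: 3
  bring end: 2
  … (17 more, each ≤ 2)

"bring bring", 5 times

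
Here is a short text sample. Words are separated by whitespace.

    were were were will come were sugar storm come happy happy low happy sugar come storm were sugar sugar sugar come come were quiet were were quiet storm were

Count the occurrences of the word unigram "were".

9

Scanning the 29 tokens for "were":
  position 1: were
  position 2: were
  position 3: were
  position 6: were
  position 17: were
  position 23: were
  position 25: were
  position 26: were
  position 29: were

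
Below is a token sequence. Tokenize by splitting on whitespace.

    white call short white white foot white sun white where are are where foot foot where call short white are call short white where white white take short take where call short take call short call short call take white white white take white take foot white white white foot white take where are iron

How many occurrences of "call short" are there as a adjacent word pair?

Scanning the 54 overlapping bigram windows for "call short":
  position 2–3: call short
  position 17–18: call short
  position 21–22: call short
  position 31–32: call short
  position 34–35: call short
  position 36–37: call short

6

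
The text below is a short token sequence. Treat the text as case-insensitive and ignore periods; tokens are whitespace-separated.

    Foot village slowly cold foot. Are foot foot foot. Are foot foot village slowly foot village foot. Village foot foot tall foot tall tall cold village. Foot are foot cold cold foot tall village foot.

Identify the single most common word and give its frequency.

"foot", 16 times

Unigram frequencies (highest first):
  foot: 16
  village: 6
  cold: 4
  tall: 4
  are: 3
  slowly: 2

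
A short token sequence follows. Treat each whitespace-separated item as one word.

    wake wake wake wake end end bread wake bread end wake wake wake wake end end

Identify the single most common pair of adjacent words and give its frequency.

Bigram frequencies (highest first):
  wake wake: 6
  wake end: 2
  end end: 2
  end bread: 1
  bread wake: 1
  wake bread: 1
  … (2 more, each ≤ 1)

"wake wake", 6 times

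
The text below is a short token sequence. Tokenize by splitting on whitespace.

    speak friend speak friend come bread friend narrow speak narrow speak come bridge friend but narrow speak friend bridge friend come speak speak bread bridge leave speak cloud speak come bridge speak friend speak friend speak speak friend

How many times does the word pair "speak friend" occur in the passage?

6

Scanning the 37 overlapping bigram windows for "speak friend":
  position 1–2: speak friend
  position 3–4: speak friend
  position 17–18: speak friend
  position 32–33: speak friend
  position 34–35: speak friend
  position 37–38: speak friend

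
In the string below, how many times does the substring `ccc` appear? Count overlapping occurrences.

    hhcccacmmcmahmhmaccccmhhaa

3

Sliding a length-3 window over the 26 characters (24 positions):
  position 3–5: ccc
  position 18–20: ccc
  position 19–21: ccc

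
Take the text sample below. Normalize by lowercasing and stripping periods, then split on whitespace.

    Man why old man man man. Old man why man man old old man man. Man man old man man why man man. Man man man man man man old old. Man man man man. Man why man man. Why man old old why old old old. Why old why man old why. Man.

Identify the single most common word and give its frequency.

Unigram frequencies (highest first):
  man: 31
  old: 14
  why: 9

"man", 31 times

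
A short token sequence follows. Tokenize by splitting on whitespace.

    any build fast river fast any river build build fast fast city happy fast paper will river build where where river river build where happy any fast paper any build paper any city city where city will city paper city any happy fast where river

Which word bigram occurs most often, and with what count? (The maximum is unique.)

"river build", 3 times

Bigram frequencies (highest first):
  river build: 3
  any build: 2
  build fast: 2
  happy fast: 2
  fast paper: 2
  build where: 2
  … (29 more, each ≤ 2)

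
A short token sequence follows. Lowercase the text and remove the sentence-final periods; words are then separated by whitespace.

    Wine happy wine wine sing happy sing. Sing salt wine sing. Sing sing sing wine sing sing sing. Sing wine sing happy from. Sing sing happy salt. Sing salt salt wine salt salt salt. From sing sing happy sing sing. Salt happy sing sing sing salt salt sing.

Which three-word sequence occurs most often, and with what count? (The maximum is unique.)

Trigram frequencies (highest first):
  sing sing sing: 5
  happy sing sing: 3
  sing sing salt: 3
  wine sing happy: 2
  sing happy sing: 2
  wine sing sing: 2
  … (24 more, each ≤ 2)

"sing sing sing", 5 times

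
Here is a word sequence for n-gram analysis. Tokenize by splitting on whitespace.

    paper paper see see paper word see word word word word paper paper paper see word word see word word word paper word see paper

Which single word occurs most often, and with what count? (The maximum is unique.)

"word", 11 times

Unigram frequencies (highest first):
  word: 11
  paper: 8
  see: 6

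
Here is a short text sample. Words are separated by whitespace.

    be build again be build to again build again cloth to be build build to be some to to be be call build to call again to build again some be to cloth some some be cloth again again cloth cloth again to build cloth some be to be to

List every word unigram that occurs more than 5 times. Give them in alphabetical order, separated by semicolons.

Unigram counts meeting the condition (more than 5 times):
  again: 8
  be: 10
  build: 8
  cloth: 6
  to: 11

again; be; build; cloth; to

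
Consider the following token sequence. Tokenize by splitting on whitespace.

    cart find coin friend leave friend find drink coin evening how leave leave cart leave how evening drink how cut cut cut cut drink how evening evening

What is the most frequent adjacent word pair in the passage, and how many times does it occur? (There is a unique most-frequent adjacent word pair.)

"cut cut", 3 times

Bigram frequencies (highest first):
  cut cut: 3
  how evening: 2
  drink how: 2
  cart find: 1
  find coin: 1
  coin friend: 1
  … (16 more, each ≤ 1)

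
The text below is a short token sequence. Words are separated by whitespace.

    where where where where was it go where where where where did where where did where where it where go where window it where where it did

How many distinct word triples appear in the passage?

27 tokens → 25 trigram windows in total.
Repeated trigrams (each contributes count−1 duplicates):
  where where where: 4
  did where where: 2
  where did where: 2
  where where did: 2
  where where it: 2
7 duplicate windows → 25 − 7 = 18 distinct.

18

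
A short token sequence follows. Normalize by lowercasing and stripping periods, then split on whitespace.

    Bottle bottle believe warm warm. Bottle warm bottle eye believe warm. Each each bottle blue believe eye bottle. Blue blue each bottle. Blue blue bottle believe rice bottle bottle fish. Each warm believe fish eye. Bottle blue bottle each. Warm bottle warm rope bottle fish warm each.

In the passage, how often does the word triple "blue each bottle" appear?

Scanning the 45 overlapping trigram windows for "blue each bottle":
  position 20–22: blue each bottle

1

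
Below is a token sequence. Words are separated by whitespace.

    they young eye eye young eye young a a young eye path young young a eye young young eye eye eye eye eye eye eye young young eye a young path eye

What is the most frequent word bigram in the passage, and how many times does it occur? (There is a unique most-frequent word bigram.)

"eye eye", 7 times

Bigram frequencies (highest first):
  eye eye: 7
  young eye: 5
  eye young: 4
  young young: 3
  young a: 2
  a young: 2
  … (8 more, each ≤ 1)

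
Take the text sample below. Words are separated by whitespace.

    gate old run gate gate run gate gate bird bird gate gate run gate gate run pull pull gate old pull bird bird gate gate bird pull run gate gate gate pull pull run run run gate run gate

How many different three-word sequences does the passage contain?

27

39 tokens → 37 trigram windows in total.
Repeated trigrams (each contributes count−1 duplicates):
  run gate gate: 4
  gate gate run: 3
  gate run gate: 3
  bird bird gate: 2
  bird gate gate: 2
  gate gate bird: 2
10 duplicate windows → 37 − 10 = 27 distinct.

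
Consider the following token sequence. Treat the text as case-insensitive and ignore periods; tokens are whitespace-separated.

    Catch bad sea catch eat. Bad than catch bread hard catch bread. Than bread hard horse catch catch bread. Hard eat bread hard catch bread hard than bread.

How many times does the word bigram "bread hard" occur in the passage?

5

Scanning the 27 overlapping bigram windows for "bread hard":
  position 9–10: bread hard
  position 14–15: bread hard
  position 19–20: bread hard
  position 22–23: bread hard
  position 25–26: bread hard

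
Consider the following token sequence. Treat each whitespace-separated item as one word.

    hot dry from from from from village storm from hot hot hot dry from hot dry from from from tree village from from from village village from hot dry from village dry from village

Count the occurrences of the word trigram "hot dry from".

Scanning the 32 overlapping trigram windows for "hot dry from":
  position 1–3: hot dry from
  position 12–14: hot dry from
  position 15–17: hot dry from
  position 28–30: hot dry from

4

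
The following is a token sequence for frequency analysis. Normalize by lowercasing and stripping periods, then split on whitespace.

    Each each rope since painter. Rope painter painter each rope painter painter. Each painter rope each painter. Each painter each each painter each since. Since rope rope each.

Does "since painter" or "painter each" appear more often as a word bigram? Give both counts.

"since painter": 1 occurrence
"painter each": 5 occurrences

"painter each" (5 vs 1)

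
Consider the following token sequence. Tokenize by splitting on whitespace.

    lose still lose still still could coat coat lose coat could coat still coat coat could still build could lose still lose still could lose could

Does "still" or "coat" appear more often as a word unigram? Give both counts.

"still": 7 occurrences
"coat": 6 occurrences

"still" (7 vs 6)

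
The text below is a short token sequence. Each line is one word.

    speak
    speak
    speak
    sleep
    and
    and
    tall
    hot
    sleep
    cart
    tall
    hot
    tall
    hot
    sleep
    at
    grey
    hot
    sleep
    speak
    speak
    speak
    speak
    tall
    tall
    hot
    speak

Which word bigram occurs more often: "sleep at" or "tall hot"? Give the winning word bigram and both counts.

"tall hot" (4 vs 1)

"sleep at": 1 occurrence
"tall hot": 4 occurrences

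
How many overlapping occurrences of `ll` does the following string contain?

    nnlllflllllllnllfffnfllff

10

Sliding a length-2 window over the 25 characters (24 positions):
  position 3–4: ll
  position 4–5: ll
  position 7–8: ll
  position 8–9: ll
  position 9–10: ll
  position 10–11: ll
  position 11–12: ll
  position 12–13: ll
  position 15–16: ll
  position 22–23: ll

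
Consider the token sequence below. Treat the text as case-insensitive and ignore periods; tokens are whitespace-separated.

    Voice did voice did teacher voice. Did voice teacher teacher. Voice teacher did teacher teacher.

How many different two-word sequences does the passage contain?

15 tokens → 14 bigram windows in total.
Repeated bigrams (each contributes count−1 duplicates):
  voice did: 3
  did teacher: 2
  did voice: 2
  teacher teacher: 2
  teacher voice: 2
  voice teacher: 2
7 duplicate windows → 14 − 7 = 7 distinct.

7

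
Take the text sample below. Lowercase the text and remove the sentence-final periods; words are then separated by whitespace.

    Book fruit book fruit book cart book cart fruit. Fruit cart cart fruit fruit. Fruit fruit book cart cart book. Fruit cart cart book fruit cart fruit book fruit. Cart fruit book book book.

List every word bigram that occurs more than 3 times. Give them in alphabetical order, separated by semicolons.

book fruit; cart fruit; fruit book; fruit cart; fruit fruit

Bigram counts meeting the condition (more than 3 times):
  book fruit: 5
  cart fruit: 4
  fruit book: 5
  fruit cart: 4
  fruit fruit: 4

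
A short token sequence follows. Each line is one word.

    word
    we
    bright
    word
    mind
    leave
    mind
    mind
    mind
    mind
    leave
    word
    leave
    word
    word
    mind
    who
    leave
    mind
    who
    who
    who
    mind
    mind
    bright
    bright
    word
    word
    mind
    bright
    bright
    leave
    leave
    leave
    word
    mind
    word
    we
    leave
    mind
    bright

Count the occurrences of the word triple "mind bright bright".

Scanning the 39 overlapping trigram windows for "mind bright bright":
  position 24–26: mind bright bright
  position 29–31: mind bright bright

2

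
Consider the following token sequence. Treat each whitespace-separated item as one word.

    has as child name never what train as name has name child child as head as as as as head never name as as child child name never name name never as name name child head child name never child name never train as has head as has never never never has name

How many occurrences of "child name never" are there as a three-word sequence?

4

Scanning the 51 overlapping trigram windows for "child name never":
  position 3–5: child name never
  position 26–28: child name never
  position 37–39: child name never
  position 40–42: child name never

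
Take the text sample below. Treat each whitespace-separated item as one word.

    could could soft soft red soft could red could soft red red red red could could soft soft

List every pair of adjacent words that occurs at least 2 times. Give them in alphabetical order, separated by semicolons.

could could; could soft; red could; red red; soft red; soft soft

Bigram counts meeting the condition (at least 2 times):
  could could: 2
  could soft: 3
  red could: 2
  red red: 3
  soft red: 2
  soft soft: 2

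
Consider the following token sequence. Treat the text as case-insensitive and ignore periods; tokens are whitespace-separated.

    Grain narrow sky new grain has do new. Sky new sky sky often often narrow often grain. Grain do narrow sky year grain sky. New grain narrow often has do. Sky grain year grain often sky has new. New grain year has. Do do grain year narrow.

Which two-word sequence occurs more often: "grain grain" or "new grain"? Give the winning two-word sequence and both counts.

"grain grain": 1 occurrence
"new grain": 3 occurrences

"new grain" (3 vs 1)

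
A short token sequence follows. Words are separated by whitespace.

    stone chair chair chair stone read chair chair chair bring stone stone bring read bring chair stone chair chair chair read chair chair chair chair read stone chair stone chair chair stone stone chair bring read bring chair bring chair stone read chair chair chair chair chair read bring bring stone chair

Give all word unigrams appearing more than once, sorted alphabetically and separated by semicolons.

bring; chair; read; stone

Unigram counts meeting the condition (more than once):
  bring: 8
  chair: 26
  read: 7
  stone: 11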